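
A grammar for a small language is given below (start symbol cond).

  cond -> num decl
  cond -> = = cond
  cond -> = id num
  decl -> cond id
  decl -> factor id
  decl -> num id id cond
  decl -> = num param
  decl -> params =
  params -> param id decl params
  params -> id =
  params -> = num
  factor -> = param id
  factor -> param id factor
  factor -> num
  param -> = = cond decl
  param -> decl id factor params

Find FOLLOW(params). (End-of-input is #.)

In decl -> params =: add FIRST(=) = { = }.
In params -> param id decl params: params is at the end, add FOLLOW(params) = { #, =, id, num }.
In param -> decl id factor params: params is at the end, add FOLLOW(param) = { #, =, id, num }.
Union: FOLLOW(params) = { #, =, id, num }.

{ #, =, id, num }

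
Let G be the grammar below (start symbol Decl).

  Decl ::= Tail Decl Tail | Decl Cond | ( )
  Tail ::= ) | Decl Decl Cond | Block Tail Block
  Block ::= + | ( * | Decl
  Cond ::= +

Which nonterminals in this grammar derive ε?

No nonterminal has an empty production or an RHS whose symbols are all nullable.

{ } (none)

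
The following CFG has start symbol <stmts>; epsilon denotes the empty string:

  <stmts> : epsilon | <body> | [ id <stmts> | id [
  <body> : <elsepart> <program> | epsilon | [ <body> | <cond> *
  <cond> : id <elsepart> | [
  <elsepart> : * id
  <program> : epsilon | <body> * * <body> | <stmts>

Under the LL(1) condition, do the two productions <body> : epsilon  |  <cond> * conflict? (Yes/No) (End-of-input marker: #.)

FIRST(epsilon) = { epsilon } and FIRST(<cond> *) = { [, id }.
The first is nullable but FOLLOW(<body>) = { #, * } is disjoint from FIRST of the second.

No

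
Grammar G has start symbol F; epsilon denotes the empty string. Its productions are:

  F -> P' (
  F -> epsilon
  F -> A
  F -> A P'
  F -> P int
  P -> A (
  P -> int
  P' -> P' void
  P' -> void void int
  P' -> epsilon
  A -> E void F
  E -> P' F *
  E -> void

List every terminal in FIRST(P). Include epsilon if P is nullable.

From P -> A (: add FIRST(A) = { (, *, int, void }.
P -> int contributes {int}.
Union: FIRST(P) = { (, *, int, void }.

{ (, *, int, void }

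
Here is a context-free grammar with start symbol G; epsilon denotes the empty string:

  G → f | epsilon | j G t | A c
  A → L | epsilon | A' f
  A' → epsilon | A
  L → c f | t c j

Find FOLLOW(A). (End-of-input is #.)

{ c, f }

In G → A c: add FIRST(c) = { c }.
In A' → A: A is at the end, add FOLLOW(A') = { f }.
Union: FOLLOW(A) = { c, f }.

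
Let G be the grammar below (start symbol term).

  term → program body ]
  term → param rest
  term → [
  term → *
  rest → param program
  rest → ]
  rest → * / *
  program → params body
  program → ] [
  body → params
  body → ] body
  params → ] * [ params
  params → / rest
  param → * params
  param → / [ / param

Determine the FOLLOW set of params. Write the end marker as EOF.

In program → params body: add FIRST(body) = { /, ] }.
In body → params: params is at the end, add FOLLOW(body) = { EOF, *, /, ] }.
In params → ] * [ params: params is at the end, add FOLLOW(params) = { EOF, *, /, ] }.
In param → * params: params is at the end, add FOLLOW(param) = { *, /, ] }.
Union: FOLLOW(params) = { EOF, *, /, ] }.

{ EOF, *, /, ] }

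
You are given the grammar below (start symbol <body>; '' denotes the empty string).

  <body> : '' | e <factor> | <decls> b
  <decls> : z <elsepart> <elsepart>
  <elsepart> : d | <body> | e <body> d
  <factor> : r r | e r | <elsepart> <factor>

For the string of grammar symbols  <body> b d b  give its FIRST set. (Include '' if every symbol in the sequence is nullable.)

{ b, e, z }

Add FIRST(<body>)\{''} = { e, z }; <body> is nullable, continue.
b is a terminal; add {b} and stop.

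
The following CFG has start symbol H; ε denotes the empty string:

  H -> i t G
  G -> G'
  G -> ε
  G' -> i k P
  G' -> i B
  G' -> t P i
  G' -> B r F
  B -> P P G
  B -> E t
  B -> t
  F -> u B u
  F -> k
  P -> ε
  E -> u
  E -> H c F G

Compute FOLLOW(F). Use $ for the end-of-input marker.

In G' -> B r F: F is at the end, add FOLLOW(G') = { $, c, r, t, u }.
In E -> H c F G: add FIRST(G)\{ε} = { i, r, t, u }.
  Since G is nullable, also add FOLLOW(E) = { t }.
Union: FOLLOW(F) = { $, c, i, r, t, u }.

{ $, c, i, r, t, u }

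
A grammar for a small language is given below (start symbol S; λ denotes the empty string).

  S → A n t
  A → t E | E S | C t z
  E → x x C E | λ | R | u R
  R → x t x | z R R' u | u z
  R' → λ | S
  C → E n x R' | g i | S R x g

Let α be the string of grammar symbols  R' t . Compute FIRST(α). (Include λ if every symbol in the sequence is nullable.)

Add FIRST(R')\{λ} = { g, n, t, u, x, z }; R' is nullable, continue.
t is a terminal; add {t} and stop.

{ g, n, t, u, x, z }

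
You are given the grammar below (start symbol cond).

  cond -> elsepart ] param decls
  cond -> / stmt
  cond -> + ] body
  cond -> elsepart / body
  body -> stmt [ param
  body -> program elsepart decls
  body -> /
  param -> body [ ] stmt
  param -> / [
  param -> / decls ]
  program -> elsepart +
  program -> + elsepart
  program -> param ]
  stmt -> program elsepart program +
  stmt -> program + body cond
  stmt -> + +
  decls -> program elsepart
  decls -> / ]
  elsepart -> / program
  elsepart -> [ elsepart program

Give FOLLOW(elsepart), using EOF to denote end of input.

{ EOF, +, /, [, ] }

In cond -> elsepart ] param decls: add FIRST(] param decls) = { ] }.
In cond -> elsepart / body: add FIRST(/ body) = { / }.
In body -> program elsepart decls: add FIRST(decls) = { +, /, [ }.
In program -> elsepart +: add FIRST(+) = { + }.
In program -> + elsepart: elsepart is at the end, add FOLLOW(program) = { EOF, +, /, [, ] }.
In stmt -> program elsepart program +: add FIRST(program +) = { +, /, [ }.
In decls -> program elsepart: elsepart is at the end, add FOLLOW(decls) = { EOF, +, /, [, ] }.
In elsepart -> [ elsepart program: add FIRST(program) = { +, /, [ }.
Union: FOLLOW(elsepart) = { EOF, +, /, [, ] }.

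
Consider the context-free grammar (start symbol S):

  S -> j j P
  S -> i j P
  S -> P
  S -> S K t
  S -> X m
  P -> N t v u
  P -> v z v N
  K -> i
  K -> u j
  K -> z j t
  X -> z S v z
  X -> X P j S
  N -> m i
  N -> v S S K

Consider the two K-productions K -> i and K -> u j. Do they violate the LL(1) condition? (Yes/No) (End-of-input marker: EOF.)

No

FIRST(i) = { i } and FIRST(u j) = { u }.
The FIRST sets are disjoint and neither alternative is nullable — no conflict.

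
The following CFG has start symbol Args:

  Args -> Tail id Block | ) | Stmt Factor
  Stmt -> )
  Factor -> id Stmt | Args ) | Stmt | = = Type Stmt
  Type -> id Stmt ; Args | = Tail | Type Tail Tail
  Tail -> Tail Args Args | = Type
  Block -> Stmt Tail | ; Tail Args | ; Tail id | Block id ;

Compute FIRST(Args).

From Args -> Tail id Block: add FIRST(Tail) = { = }.
Args -> ) contributes {)}.
From Args -> Stmt Factor: add FIRST(Stmt) = { ) }.
Union: FIRST(Args) = { ), = }.

{ ), = }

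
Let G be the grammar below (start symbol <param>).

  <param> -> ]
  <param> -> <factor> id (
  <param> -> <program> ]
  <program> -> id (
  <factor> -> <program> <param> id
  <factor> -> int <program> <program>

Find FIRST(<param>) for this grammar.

<param> -> ] contributes {]}.
From <param> -> <factor> id (: add FIRST(<factor>) = { id, int }.
From <param> -> <program> ]: add FIRST(<program>) = { id }.
Union: FIRST(<param>) = { ], id, int }.

{ ], id, int }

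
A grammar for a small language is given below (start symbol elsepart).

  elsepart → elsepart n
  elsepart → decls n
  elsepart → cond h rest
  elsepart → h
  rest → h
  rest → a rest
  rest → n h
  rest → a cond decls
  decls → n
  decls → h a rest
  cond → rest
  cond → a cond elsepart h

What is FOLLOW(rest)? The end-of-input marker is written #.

{ #, a, h, n }

In elsepart → cond h rest: rest is at the end, add FOLLOW(elsepart) = { #, h, n }.
In rest → a rest: rest is at the end, add FOLLOW(rest) = { #, a, h, n }.
In decls → h a rest: rest is at the end, add FOLLOW(decls) = { #, a, h, n }.
In cond → rest: rest is at the end, add FOLLOW(cond) = { a, h, n }.
Union: FOLLOW(rest) = { #, a, h, n }.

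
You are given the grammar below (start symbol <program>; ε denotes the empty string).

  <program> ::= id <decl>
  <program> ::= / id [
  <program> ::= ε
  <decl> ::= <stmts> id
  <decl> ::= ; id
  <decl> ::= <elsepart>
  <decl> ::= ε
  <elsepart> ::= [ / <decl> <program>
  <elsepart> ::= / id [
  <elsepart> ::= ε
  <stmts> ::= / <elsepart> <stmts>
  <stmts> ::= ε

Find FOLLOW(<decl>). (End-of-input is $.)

{ $, /, id }

In <program> ::= id <decl>: <decl> is at the end, add FOLLOW(<program>) = { $, /, id }.
In <elsepart> ::= [ / <decl> <program>: add FIRST(<program>)\{ε} = { /, id }.
  Since <program> is nullable, also add FOLLOW(<elsepart>) = { $, /, id }.
Union: FOLLOW(<decl>) = { $, /, id }.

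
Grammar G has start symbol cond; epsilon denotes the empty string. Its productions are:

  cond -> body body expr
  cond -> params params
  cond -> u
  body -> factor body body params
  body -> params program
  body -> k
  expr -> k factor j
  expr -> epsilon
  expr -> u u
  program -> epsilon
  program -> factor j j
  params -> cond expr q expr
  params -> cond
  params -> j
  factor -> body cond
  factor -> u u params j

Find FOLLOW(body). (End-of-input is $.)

{ $, j, k, q, u }

In cond -> body body expr: add FIRST(body expr) = { j, k, u }.
In cond -> body body expr: add FIRST(expr)\{epsilon} = { k, u }.
  Since expr is nullable, also add FOLLOW(cond) = { $, j, k, q, u }.
In body -> factor body body params: add FIRST(body params) = { j, k, u }.
In body -> factor body body params: add FIRST(params) = { j, k, u }.
In factor -> body cond: add FIRST(cond) = { j, k, u }.
Union: FOLLOW(body) = { $, j, k, q, u }.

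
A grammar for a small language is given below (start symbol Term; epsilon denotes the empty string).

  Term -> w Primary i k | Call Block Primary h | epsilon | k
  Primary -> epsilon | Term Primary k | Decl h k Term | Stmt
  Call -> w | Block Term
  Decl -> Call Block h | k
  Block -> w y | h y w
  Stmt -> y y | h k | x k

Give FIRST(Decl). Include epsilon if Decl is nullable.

{ h, k, w }

From Decl -> Call Block h: add FIRST(Call) = { h, w }.
Decl -> k contributes {k}.
Union: FIRST(Decl) = { h, k, w }.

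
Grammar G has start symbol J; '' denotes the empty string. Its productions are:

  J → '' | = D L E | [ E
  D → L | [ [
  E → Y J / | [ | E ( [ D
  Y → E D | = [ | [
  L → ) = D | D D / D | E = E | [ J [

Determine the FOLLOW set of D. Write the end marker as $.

{ $, (, ), /, =, [ }

In J → = D L E: add FIRST(L E) = { ), =, [ }.
In E → E ( [ D: D is at the end, add FOLLOW(E) = { $, (, ), /, =, [ }.
In Y → E D: D is at the end, add FOLLOW(Y) = { /, =, [ }.
In L → ) = D: D is at the end, add FOLLOW(L) = { $, (, ), /, =, [ }.
In L → D D / D: add FIRST(D / D) = { ), =, [ }.
In L → D D / D: add FIRST(/ D) = { / }.
In L → D D / D: D is at the end, add FOLLOW(L) = { $, (, ), /, =, [ }.
Union: FOLLOW(D) = { $, (, ), /, =, [ }.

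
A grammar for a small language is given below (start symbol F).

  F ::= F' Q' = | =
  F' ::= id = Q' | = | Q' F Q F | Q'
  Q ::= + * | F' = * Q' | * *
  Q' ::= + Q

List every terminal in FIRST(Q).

Q ::= + * contributes {+}.
From Q ::= F' = * Q': add FIRST(F') = { +, =, id }.
Q ::= * * contributes {*}.
Union: FIRST(Q) = { *, +, =, id }.

{ *, +, =, id }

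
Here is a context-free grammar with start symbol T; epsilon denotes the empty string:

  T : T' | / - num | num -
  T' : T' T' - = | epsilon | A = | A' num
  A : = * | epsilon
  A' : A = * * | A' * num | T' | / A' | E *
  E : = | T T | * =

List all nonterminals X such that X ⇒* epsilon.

Directly nullable (have an epsilon-production): T', A.
E : T T with every symbol nullable, so E is nullable.
T : T' with every symbol nullable, so T is nullable.
A' : T' with every symbol nullable, so A' is nullable.

{ A, A', E, T, T' }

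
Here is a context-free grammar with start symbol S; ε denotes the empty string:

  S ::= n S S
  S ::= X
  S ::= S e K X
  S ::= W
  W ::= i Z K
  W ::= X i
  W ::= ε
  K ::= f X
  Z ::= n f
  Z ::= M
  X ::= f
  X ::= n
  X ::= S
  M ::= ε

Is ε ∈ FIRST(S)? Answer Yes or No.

Yes

S ::= X and each of X is nullable, so S ⇒* ε.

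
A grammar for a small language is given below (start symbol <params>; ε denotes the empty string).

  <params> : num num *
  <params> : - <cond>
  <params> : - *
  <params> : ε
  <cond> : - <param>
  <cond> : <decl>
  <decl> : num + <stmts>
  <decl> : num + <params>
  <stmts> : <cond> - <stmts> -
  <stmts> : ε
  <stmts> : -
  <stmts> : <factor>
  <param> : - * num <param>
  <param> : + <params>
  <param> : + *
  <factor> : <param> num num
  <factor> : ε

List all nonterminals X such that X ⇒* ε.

{ <factor>, <params>, <stmts> }

Directly nullable (have an ε-production): <params>, <stmts>, <factor>.
No other nonterminal has a production whose RHS symbols are all nullable.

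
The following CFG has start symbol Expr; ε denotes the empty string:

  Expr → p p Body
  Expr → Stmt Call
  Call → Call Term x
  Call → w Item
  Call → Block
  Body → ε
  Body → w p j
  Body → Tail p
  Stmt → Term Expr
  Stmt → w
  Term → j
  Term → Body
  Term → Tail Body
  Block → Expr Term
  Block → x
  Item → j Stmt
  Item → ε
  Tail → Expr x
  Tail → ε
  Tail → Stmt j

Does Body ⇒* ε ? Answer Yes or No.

Yes

Body has an ε-production, so Body ⇒ ε.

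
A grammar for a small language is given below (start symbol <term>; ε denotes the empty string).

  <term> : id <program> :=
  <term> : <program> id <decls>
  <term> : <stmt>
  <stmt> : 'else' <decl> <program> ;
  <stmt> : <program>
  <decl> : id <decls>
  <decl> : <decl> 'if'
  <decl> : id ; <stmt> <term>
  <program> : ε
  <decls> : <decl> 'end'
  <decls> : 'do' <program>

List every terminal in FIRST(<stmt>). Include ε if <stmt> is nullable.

<stmt> : 'else' <decl> <program> ; contributes {'else'}.
From <stmt> : <program>: add FIRST(<program>) = { ε } (including ε since <program> is nullable).
Union: FIRST(<stmt>) = { 'else', ε }.

{ 'else', ε }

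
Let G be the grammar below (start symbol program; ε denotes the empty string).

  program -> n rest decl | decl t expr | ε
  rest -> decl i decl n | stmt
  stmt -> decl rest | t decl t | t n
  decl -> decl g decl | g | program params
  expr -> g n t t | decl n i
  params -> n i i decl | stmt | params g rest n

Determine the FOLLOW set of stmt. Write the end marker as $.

{ $, g, i, n, t }

In rest -> stmt: stmt is at the end, add FOLLOW(rest) = { $, g, i, n, t }.
In params -> stmt: stmt is at the end, add FOLLOW(params) = { $, g, i, n, t }.
Union: FOLLOW(stmt) = { $, g, i, n, t }.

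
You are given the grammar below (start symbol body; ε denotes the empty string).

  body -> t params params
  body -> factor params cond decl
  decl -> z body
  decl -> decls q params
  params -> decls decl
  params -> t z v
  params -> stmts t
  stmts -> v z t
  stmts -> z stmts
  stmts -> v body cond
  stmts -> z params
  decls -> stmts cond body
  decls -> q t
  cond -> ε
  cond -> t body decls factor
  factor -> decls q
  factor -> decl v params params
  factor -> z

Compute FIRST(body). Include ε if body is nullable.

body -> t params params contributes {t}.
From body -> factor params cond decl: add FIRST(factor) = { q, v, z }.
Union: FIRST(body) = { q, t, v, z }.

{ q, t, v, z }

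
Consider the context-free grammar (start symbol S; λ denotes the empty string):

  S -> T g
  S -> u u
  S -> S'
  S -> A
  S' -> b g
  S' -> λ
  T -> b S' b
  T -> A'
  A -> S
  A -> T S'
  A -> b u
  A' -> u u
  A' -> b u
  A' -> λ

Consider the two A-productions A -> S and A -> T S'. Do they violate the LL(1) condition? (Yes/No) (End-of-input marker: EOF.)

Yes

FIRST(S) = { b, g, u, λ } and FIRST(T S') = { b, u, λ }.
Both contain b, so the two alternatives are not disjoint — LL(1) conflict.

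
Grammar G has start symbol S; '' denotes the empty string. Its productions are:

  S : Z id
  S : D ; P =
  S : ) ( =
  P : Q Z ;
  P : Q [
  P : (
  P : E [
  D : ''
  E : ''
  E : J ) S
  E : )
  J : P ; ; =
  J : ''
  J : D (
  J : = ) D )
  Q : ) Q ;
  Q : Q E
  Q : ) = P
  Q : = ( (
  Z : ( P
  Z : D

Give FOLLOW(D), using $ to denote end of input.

{ (, ), ;, id }

In S : D ; P =: add FIRST(; P =) = { ; }.
In J : D (: add FIRST(() = { ( }.
In J : = ) D ): add FIRST()) = { ) }.
In Z : D: D is at the end, add FOLLOW(Z) = { ;, id }.
Union: FOLLOW(D) = { (, ), ;, id }.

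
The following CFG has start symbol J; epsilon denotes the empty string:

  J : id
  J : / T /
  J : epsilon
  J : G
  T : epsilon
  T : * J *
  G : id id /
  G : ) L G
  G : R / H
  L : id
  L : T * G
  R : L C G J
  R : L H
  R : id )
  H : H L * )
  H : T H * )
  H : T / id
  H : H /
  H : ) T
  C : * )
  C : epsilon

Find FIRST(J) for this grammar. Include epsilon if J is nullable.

{ ), *, /, id, epsilon }

J : id contributes {id}.
J : / T / contributes {/}.
J : epsilon contributes epsilon.
From J : G: add FIRST(G) = { ), *, id }.
Union: FIRST(J) = { ), *, /, id, epsilon }.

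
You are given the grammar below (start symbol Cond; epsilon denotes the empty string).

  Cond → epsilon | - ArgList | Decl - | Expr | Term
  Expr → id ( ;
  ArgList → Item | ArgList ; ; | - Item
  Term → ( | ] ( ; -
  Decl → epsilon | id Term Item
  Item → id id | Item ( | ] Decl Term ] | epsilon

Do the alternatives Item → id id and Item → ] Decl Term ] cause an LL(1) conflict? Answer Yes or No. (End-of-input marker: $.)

No

FIRST(id id) = { id } and FIRST(] Decl Term ]) = { ] }.
The FIRST sets are disjoint and neither alternative is nullable — no conflict.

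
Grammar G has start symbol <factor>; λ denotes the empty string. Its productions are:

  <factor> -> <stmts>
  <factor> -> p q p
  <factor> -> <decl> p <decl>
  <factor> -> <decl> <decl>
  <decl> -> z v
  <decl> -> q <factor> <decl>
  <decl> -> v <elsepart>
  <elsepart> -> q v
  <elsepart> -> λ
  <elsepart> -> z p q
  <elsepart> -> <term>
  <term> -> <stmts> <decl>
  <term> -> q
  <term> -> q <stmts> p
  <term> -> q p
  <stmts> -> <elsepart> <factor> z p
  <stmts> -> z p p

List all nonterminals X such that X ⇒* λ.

{ <elsepart> }

Directly nullable (have an λ-production): <elsepart>.
No other nonterminal has a production whose RHS symbols are all nullable.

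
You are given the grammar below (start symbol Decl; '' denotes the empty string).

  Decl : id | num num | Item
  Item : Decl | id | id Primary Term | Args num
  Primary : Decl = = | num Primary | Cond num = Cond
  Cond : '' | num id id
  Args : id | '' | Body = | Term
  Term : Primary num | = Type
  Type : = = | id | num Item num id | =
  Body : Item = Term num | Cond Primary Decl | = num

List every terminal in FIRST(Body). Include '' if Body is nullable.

From Body : Item = Term num: add FIRST(Item) = { =, id, num }.
From Body : Cond Primary Decl: Cond nullable, take FIRST(Cond) ∪ FIRST(Primary) = { =, id, num }.
Body : = num contributes {=}.
Union: FIRST(Body) = { =, id, num }.

{ =, id, num }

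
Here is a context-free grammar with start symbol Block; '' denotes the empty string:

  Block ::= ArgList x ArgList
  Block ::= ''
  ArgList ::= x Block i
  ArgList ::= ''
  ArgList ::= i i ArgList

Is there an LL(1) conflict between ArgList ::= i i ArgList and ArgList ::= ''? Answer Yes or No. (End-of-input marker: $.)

Yes

FIRST(i i ArgList) = { i } and FIRST('') = { '' }.
The second alternative is nullable and FOLLOW(ArgList) = { $, i, x } shares i with FIRST of the first — conflict.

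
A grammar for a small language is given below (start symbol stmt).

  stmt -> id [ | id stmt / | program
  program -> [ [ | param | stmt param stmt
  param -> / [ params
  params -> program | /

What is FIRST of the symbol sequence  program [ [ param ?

Add FIRST(program) = { /, [, id }; program is not nullable, stop.

{ /, [, id }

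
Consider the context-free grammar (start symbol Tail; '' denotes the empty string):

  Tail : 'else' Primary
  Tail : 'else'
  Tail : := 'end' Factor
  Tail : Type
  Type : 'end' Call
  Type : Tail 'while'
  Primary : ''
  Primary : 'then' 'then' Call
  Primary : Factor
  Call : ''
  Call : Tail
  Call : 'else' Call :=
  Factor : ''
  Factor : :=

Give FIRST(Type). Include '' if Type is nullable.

{ 'else', 'end', := }

Type : 'end' Call contributes {'end'}.
From Type : Tail 'while': add FIRST(Tail) = { 'else', 'end', := }.
Union: FIRST(Type) = { 'else', 'end', := }.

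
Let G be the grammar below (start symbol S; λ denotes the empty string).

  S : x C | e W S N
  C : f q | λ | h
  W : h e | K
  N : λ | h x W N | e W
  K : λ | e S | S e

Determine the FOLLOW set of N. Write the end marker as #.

In S : e W S N: N is at the end, add FOLLOW(S) = { #, e, h, x }.
In N : h x W N: N is at the end, add FOLLOW(N) = { #, e, h, x }.
Union: FOLLOW(N) = { #, e, h, x }.

{ #, e, h, x }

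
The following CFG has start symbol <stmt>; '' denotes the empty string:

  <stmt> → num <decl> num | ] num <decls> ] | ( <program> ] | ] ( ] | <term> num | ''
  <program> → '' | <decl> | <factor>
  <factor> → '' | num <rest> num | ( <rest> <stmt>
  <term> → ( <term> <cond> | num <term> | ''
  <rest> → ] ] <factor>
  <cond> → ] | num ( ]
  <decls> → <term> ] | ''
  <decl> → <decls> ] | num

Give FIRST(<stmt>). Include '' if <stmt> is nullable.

<stmt> → num <decl> num contributes {num}.
<stmt> → ] num <decls> ] contributes {]}.
<stmt> → ( <program> ] contributes {(}.
<stmt> → ] ( ] contributes {]}.
From <stmt> → <term> num: <term> nullable, take FIRST(<term>) ∪ {num} = { (, num }.
<stmt> → '' contributes ''.
Union: FIRST(<stmt>) = { (, ], num, '' }.

{ (, ], num, '' }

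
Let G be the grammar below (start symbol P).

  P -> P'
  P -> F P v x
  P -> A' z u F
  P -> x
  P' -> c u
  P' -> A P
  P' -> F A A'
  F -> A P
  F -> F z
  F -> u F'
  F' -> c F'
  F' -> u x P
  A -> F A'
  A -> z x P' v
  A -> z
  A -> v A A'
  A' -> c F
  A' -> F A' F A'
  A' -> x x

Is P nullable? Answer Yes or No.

No

No nonterminal in this grammar is nullable.
No production of P has an RHS whose symbols are all nullable, so P is not nullable.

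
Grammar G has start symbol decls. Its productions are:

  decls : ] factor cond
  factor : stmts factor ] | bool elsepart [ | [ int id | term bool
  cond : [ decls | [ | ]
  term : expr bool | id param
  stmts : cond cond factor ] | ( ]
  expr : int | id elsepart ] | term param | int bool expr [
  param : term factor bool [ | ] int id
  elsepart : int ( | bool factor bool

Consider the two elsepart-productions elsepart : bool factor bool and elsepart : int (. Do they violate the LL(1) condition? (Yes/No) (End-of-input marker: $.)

No

FIRST(bool factor bool) = { bool } and FIRST(int () = { int }.
The FIRST sets are disjoint and neither alternative is nullable — no conflict.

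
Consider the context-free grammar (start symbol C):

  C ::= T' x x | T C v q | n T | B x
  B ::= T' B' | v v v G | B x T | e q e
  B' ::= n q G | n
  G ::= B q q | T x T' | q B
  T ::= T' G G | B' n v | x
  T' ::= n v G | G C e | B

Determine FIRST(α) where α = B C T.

{ e, n, q, v, x }

Add FIRST(B) = { e, n, q, v, x }; B is not nullable, stop.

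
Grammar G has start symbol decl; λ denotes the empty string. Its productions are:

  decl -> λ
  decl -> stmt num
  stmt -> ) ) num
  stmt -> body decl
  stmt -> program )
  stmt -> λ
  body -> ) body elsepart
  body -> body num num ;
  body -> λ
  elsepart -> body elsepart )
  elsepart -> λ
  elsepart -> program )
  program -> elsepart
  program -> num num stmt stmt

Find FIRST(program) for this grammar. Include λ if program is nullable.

From program -> elsepart: add FIRST(elsepart) = { ), num, λ } (including λ since elsepart is nullable).
program -> num num stmt stmt contributes {num}.
Union: FIRST(program) = { ), num, λ }.

{ ), num, λ }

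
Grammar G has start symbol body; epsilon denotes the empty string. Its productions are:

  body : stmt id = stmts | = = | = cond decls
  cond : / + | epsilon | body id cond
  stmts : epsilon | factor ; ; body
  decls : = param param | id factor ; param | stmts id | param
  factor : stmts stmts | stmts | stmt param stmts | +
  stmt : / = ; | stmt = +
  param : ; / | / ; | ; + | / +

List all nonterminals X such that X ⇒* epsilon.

{ cond, factor, stmts }

Directly nullable (have an epsilon-production): cond, stmts.
factor : stmts stmts with every symbol nullable, so factor is nullable.
No other nonterminal has a production whose RHS symbols are all nullable.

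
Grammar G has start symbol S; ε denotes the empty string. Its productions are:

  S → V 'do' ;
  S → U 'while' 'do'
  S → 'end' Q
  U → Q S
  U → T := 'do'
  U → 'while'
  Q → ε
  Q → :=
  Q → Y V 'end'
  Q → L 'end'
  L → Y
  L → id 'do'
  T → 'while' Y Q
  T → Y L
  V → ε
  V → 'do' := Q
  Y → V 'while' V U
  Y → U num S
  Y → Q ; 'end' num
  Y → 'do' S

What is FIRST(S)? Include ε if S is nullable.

{ 'do', 'end', 'while', :=, ;, id }

From S → V 'do' ;: V nullable, take FIRST(V) ∪ {'do'} = { 'do' }.
From S → U 'while' 'do': add FIRST(U) = { 'do', 'end', 'while', :=, ;, id }.
S → 'end' Q contributes {'end'}.
Union: FIRST(S) = { 'do', 'end', 'while', :=, ;, id }.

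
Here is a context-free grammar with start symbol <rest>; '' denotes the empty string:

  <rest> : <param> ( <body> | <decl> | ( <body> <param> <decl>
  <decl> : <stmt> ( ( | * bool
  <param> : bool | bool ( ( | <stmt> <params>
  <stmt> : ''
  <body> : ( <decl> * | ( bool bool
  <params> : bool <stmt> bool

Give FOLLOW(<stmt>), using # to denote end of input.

{ (, bool }

In <decl> : <stmt> ( (: add FIRST(( () = { ( }.
In <param> : <stmt> <params>: add FIRST(<params>) = { bool }.
In <params> : bool <stmt> bool: add FIRST(bool) = { bool }.
Union: FOLLOW(<stmt>) = { (, bool }.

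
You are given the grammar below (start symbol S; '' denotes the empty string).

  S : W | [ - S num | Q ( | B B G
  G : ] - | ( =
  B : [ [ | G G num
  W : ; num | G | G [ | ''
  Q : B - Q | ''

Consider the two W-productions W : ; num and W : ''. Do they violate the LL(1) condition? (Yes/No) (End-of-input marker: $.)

No

FIRST(; num) = { ; } and FIRST('') = { '' }.
The second is nullable but FOLLOW(W) = { $, num } is disjoint from FIRST of the first.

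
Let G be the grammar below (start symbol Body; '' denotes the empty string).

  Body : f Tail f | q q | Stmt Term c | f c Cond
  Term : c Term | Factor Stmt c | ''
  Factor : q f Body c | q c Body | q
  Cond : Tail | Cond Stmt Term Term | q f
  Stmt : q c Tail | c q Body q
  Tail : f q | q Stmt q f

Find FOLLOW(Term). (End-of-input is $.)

{ $, c, q }

In Body : Stmt Term c: add FIRST(c) = { c }.
In Term : c Term: Term is at the end, add FOLLOW(Term) = { $, c, q }.
In Cond : Cond Stmt Term Term: add FIRST(Term)\{''} = { c, q }.
  Since Term is nullable, also add FOLLOW(Cond) = { $, c, q }.
In Cond : Cond Stmt Term Term: Term is at the end, add FOLLOW(Cond) = { $, c, q }.
Union: FOLLOW(Term) = { $, c, q }.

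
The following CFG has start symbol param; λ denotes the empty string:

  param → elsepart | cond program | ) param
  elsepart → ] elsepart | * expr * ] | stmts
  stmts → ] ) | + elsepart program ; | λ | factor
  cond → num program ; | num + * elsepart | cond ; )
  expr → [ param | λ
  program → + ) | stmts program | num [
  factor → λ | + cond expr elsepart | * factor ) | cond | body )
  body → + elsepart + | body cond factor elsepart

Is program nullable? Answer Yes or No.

Nullable nonterminals: elsepart, expr, factor, param, stmts.
No production of program has an RHS whose symbols are all nullable, so program is not nullable.

No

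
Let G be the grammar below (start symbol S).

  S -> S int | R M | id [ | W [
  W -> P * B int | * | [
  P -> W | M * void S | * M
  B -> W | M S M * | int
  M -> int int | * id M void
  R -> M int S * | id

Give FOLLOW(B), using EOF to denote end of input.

In W -> P * B int: add FIRST(int) = { int }.
Union: FOLLOW(B) = { int }.

{ int }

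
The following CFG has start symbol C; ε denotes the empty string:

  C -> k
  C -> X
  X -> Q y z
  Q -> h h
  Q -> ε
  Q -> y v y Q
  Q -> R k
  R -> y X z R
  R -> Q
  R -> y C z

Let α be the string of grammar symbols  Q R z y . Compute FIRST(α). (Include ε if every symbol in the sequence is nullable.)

Add FIRST(Q)\{ε} = { h, k, y }; Q is nullable, continue.
Add FIRST(R)\{ε} = { h, k, y }; R is nullable, continue.
z is a terminal; add {z} and stop.

{ h, k, y, z }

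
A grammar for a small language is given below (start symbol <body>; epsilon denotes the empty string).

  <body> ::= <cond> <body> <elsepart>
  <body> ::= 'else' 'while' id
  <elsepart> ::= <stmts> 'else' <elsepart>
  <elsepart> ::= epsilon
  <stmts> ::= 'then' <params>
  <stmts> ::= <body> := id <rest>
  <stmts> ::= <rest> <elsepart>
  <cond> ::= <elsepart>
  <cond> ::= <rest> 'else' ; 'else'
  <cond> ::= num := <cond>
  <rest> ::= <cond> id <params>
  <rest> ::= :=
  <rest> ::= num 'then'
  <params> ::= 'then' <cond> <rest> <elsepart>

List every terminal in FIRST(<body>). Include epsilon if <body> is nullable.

From <body> ::= <cond> <body> <elsepart>: <cond> nullable, take FIRST(<cond>) ∪ FIRST(<body>) = { 'else', 'then', :=, id, num }.
<body> ::= 'else' 'while' id contributes {'else'}.
Union: FIRST(<body>) = { 'else', 'then', :=, id, num }.

{ 'else', 'then', :=, id, num }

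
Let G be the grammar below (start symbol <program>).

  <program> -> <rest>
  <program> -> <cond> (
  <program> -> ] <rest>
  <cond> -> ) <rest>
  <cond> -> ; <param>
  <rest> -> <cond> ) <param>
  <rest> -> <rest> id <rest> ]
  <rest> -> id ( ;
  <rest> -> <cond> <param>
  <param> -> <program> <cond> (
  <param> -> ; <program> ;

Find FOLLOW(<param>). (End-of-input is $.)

In <cond> -> ; <param>: <param> is at the end, add FOLLOW(<cond>) = { (, ), ;, ], id }.
In <rest> -> <cond> ) <param>: <param> is at the end, add FOLLOW(<rest>) = { $, (, ), ;, ], id }.
In <rest> -> <cond> <param>: <param> is at the end, add FOLLOW(<rest>) = { $, (, ), ;, ], id }.
Union: FOLLOW(<param>) = { $, (, ), ;, ], id }.

{ $, (, ), ;, ], id }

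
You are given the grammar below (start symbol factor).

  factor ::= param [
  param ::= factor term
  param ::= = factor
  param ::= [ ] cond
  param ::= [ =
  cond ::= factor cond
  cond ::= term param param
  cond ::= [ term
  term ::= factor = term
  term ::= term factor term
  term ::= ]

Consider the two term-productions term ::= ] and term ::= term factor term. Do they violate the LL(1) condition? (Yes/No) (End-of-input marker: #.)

Yes

FIRST(]) = { ] } and FIRST(term factor term) = { =, [, ] }.
Both contain ], so the two alternatives are not disjoint — LL(1) conflict.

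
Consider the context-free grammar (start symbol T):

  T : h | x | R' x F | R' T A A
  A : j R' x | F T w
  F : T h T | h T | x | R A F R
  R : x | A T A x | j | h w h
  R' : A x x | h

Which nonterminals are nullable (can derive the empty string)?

{ } (none)

No nonterminal has an empty production or an RHS whose symbols are all nullable.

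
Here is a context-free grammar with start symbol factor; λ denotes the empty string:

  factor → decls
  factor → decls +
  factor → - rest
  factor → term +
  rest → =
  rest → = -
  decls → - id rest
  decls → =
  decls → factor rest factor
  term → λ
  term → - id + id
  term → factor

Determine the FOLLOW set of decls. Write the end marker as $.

In factor → decls: decls is at the end, add FOLLOW(factor) = { $, +, = }.
In factor → decls +: add FIRST(+) = { + }.
Union: FOLLOW(decls) = { $, +, = }.

{ $, +, = }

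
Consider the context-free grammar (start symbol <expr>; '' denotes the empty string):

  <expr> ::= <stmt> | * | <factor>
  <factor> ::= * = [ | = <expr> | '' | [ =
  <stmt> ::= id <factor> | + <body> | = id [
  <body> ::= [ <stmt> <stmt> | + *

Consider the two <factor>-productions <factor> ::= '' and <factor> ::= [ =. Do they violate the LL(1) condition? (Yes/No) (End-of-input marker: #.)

No

FIRST('') = { '' } and FIRST([ =) = { [ }.
The first is nullable but FOLLOW(<factor>) = { #, +, =, id } is disjoint from FIRST of the second.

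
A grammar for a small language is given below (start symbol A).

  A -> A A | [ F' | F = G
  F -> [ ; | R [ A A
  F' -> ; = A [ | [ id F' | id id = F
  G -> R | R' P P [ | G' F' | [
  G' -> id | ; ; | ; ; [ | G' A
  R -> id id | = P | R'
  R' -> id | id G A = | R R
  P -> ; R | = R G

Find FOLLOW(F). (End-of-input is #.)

In A -> F = G: add FIRST(= G) = { = }.
In F' -> id id = F: F is at the end, add FOLLOW(F') = { #, ;, =, [, id }.
Union: FOLLOW(F) = { #, ;, =, [, id }.

{ #, ;, =, [, id }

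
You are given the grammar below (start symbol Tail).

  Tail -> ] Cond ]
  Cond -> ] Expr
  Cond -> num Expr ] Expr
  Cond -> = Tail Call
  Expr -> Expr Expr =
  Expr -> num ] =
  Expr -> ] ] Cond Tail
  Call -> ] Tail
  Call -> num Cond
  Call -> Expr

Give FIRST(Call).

Call -> ] Tail contributes {]}.
Call -> num Cond contributes {num}.
From Call -> Expr: add FIRST(Expr) = { ], num }.
Union: FIRST(Call) = { ], num }.

{ ], num }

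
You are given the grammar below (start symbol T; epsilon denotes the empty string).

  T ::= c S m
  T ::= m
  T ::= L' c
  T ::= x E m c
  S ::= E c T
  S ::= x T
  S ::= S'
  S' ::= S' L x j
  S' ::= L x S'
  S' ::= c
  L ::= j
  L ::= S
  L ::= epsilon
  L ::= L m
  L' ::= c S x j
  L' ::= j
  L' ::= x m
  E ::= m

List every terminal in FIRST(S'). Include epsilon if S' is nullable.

From S' ::= S' L x j: add FIRST(S') = { c, j, m, x }.
From S' ::= L x S': L nullable, take FIRST(L) ∪ {x} = { c, j, m, x }.
S' ::= c contributes {c}.
Union: FIRST(S') = { c, j, m, x }.

{ c, j, m, x }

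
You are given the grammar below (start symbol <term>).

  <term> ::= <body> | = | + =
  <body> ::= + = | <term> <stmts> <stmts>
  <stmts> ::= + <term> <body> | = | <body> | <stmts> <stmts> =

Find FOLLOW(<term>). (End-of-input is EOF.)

{ EOF, +, = }

<term> is the start symbol, so EOF ∈ FOLLOW(<term>).
In <body> ::= <term> <stmts> <stmts>: add FIRST(<stmts> <stmts>) = { +, = }.
In <stmts> ::= + <term> <body>: add FIRST(<body>) = { +, = }.
Union: FOLLOW(<term>) = { EOF, +, = }.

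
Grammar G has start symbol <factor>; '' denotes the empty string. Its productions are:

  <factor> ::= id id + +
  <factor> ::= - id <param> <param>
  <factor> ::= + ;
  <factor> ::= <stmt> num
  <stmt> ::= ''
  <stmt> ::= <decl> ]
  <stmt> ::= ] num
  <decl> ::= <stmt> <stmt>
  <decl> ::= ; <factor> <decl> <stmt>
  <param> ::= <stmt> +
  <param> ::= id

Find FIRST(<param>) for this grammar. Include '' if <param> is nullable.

From <param> ::= <stmt> +: <stmt> nullable, take FIRST(<stmt>) ∪ {+} = { +, ;, ] }.
<param> ::= id contributes {id}.
Union: FIRST(<param>) = { +, ;, ], id }.

{ +, ;, ], id }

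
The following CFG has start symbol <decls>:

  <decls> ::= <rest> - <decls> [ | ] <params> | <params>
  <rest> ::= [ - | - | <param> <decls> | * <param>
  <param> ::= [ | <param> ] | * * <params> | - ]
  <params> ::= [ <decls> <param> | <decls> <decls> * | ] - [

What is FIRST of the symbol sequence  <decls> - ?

Add FIRST(<decls>) = { *, -, [, ] }; <decls> is not nullable, stop.

{ *, -, [, ] }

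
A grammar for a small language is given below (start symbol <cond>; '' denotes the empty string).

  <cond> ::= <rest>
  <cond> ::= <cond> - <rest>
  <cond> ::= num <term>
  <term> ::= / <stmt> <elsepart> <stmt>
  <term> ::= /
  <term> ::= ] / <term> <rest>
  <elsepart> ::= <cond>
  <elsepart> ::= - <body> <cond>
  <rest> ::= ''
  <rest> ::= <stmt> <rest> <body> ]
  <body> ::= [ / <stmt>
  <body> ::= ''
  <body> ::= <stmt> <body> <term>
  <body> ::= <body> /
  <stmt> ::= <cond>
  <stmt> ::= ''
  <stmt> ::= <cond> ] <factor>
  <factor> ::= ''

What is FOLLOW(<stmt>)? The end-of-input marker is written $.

In <term> ::= / <stmt> <elsepart> <stmt>: add FIRST(<elsepart> <stmt>)\{''} = { -, /, [, ], num }.
  Since <elsepart> <stmt> is nullable, also add FOLLOW(<term>) = { $, -, /, [, ], num }.
In <term> ::= / <stmt> <elsepart> <stmt>: <stmt> is at the end, add FOLLOW(<term>) = { $, -, /, [, ], num }.
In <rest> ::= <stmt> <rest> <body> ]: add FIRST(<rest> <body> ]) = { -, /, [, ], num }.
In <body> ::= [ / <stmt>: <stmt> is at the end, add FOLLOW(<body>) = { $, -, /, [, ], num }.
In <body> ::= <stmt> <body> <term>: add FIRST(<body> <term>) = { -, /, [, ], num }.
Union: FOLLOW(<stmt>) = { $, -, /, [, ], num }.

{ $, -, /, [, ], num }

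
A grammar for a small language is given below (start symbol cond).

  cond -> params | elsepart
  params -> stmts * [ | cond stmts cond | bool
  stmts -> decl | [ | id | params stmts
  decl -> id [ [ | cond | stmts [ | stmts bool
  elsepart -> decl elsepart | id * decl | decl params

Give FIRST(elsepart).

From elsepart -> decl elsepart: add FIRST(decl) = { [, bool, id }.
elsepart -> id * decl contributes {id}.
From elsepart -> decl params: add FIRST(decl) = { [, bool, id }.
Union: FIRST(elsepart) = { [, bool, id }.

{ [, bool, id }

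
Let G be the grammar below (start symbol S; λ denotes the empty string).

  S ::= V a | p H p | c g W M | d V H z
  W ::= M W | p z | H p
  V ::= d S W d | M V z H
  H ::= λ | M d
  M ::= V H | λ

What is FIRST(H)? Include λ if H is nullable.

{ d, λ }

H ::= λ contributes λ.
From H ::= M d: M nullable, take FIRST(M) ∪ {d} = { d }.
Union: FIRST(H) = { d, λ }.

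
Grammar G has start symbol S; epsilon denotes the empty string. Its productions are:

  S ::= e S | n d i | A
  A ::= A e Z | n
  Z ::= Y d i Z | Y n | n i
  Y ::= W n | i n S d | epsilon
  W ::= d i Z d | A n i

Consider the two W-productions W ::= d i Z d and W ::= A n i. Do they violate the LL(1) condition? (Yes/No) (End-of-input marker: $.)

FIRST(d i Z d) = { d } and FIRST(A n i) = { n }.
The FIRST sets are disjoint and neither alternative is nullable — no conflict.

No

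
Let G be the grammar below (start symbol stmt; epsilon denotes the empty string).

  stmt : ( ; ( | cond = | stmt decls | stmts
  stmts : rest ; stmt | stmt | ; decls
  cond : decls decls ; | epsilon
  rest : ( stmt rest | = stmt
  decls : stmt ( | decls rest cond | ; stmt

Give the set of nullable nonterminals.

Directly nullable (have an epsilon-production): cond.
No other nonterminal has a production whose RHS symbols are all nullable.

{ cond }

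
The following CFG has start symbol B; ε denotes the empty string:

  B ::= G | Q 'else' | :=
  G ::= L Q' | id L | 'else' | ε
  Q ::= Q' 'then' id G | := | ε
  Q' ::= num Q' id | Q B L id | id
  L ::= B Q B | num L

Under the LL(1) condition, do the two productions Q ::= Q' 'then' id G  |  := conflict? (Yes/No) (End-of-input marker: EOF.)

Yes

FIRST(Q' 'then' id G) = { 'else', :=, id, num } and FIRST(:=) = { := }.
Both contain :=, so the two alternatives are not disjoint — LL(1) conflict.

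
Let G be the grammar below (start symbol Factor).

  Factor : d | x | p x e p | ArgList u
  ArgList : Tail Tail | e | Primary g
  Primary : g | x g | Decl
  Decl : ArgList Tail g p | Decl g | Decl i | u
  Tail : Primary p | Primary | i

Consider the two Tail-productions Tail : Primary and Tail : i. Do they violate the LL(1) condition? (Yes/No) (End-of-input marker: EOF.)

FIRST(Primary) = { e, g, i, u, x } and FIRST(i) = { i }.
Both contain i, so the two alternatives are not disjoint — LL(1) conflict.

Yes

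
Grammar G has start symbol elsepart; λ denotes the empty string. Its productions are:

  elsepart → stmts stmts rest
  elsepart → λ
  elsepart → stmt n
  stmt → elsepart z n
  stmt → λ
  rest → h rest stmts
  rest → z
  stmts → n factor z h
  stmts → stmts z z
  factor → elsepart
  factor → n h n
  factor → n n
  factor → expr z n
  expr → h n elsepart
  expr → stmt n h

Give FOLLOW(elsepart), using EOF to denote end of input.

{ EOF, z }

elsepart is the start symbol, so EOF ∈ FOLLOW(elsepart).
In stmt → elsepart z n: add FIRST(z n) = { z }.
In factor → elsepart: elsepart is at the end, add FOLLOW(factor) = { z }.
In expr → h n elsepart: elsepart is at the end, add FOLLOW(expr) = { z }.
Union: FOLLOW(elsepart) = { EOF, z }.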